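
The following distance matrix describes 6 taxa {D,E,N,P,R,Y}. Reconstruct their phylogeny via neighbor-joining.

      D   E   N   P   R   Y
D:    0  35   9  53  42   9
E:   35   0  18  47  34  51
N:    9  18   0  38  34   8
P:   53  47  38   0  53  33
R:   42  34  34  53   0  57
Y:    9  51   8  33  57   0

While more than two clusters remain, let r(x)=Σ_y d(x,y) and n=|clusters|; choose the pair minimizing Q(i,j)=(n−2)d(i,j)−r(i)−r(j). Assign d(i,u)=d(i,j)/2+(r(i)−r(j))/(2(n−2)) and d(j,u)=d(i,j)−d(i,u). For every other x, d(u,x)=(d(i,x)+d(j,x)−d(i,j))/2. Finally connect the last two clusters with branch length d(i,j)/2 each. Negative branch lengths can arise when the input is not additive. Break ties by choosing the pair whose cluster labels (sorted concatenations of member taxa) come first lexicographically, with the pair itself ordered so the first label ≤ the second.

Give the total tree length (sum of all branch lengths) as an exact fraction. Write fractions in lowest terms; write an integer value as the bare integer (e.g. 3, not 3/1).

1425/16

step 1: merge (D,Y) at d=9, Q=-270; branch lengths D→13/4, Y→23/4; new cluster DY
  updated: d(DY,E)=77/2, d(DY,N)=4, d(DY,P)=77/2, d(DY,R)=45
step 2: merge (DY,N) at d=4, Q=-208; branch lengths DY→22/3, N→-10/3; new cluster DNY
  updated: d(DNY,E)=105/4, d(DNY,P)=145/4, d(DNY,R)=75/2
step 3: merge (DNY,P) at d=145/4, Q=-655/4; branch lengths DNY→145/16, P→435/16; new cluster DNPY
  updated: d(DNPY,E)=37/2, d(DNPY,R)=217/8
step 4: merge (DNPY,E) at d=37/2, Q=-637/8; branch lengths DNPY→93/16, E→203/16; new cluster DENPY
  updated: d(DENPY,R)=341/16
step 5: merge (DENPY,R) at d=341/16; branch lengths DENPY→341/32, R→341/32; new cluster DENPRY
final tree: (((((D:13/4,Y:23/4):22/3,N:-10/3):145/16,P:435/16):93/16,E:203/16):341/32,R:341/32)
total length: 1425/16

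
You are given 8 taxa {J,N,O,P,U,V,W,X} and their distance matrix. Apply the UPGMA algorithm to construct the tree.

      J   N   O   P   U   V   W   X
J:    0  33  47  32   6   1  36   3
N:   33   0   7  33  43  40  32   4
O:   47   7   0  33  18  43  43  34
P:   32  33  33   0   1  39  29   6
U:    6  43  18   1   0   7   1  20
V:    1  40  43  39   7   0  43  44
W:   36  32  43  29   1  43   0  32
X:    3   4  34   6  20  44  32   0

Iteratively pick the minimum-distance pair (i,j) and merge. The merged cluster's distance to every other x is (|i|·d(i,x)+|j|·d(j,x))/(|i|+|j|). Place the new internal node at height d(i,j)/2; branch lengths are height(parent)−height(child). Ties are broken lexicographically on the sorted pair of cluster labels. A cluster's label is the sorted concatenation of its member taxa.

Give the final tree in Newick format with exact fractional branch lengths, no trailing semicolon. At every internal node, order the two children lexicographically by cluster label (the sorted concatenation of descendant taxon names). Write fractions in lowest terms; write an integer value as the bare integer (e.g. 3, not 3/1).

step 1: merge (J,V) at d=1; branch lengths J→1/2, V→1/2; new cluster JV
  updated: d(JV,N)=73/2, d(JV,O)=45, d(JV,P)=71/2, d(JV,U)=13/2, d(JV,W)=79/2, d(JV,X)=47/2
step 2: merge (P,U) at d=1; branch lengths P→1/2, U→1/2; new cluster PU
  updated: d(JV,PU)=21, d(N,PU)=38, d(O,PU)=51/2, d(PU,W)=15, d(PU,X)=13
step 3: merge (N,X) at d=4; branch lengths N→2, X→2; new cluster NX
  updated: d(JV,NX)=30, d(NX,O)=41/2, d(NX,PU)=51/2, d(NX,W)=32
step 4: merge (PU,W) at d=15; branch lengths PU→7, W→15/2; new cluster PUW
  updated: d(JV,PUW)=163/6, d(NX,PUW)=83/3, d(O,PUW)=94/3
step 5: merge (NX,O) at d=41/2; branch lengths NX→33/4, O→41/4; new cluster NOX
  updated: d(JV,NOX)=35, d(NOX,PUW)=260/9
step 6: merge (JV,PUW) at d=163/6; branch lengths JV→157/12, PUW→73/12; new cluster JPUVW
  updated: d(JPUVW,NOX)=94/3
step 7: merge (JPUVW,NOX) at d=94/3; branch lengths JPUVW→25/12, NOX→65/12; new cluster JNOPUVWX
final tree: (((J:1/2,V:1/2):157/12,((P:1/2,U:1/2):7,W:15/2):73/12):25/12,((N:2,X:2):33/4,O:41/4):65/12)
total length: 197/3

(((J:1/2,V:1/2):157/12,((P:1/2,U:1/2):7,W:15/2):73/12):25/12,((N:2,X:2):33/4,O:41/4):65/12)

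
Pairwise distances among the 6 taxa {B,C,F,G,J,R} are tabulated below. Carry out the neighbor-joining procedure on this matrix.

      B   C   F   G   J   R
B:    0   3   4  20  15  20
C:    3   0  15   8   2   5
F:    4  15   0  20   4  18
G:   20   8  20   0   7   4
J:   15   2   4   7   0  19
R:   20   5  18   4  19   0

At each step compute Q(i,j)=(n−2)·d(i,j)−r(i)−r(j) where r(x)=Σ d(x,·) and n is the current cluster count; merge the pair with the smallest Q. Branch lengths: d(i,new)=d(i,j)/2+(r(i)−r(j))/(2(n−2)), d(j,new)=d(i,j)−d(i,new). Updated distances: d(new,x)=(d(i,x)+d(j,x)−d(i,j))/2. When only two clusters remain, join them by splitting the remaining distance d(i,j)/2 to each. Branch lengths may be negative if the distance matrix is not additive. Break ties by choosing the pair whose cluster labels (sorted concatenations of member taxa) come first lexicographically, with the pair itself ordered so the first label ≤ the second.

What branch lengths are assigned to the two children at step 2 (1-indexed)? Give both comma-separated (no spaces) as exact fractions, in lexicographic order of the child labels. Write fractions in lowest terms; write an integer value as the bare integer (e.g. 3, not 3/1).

2,2

step 1: merge (G,R) at d=4, Q=-109; branch lengths G→9/8, R→23/8; new cluster GR
  updated: d(B,GR)=18, d(C,GR)=9/2, d(F,GR)=17, d(GR,J)=11
step 2: merge (B,F) at d=4, Q=-68; branch lengths B→2, F→2; new cluster BF
  updated: d(BF,C)=7, d(BF,GR)=31/2, d(BF,J)=15/2
step 3: merge (BF,J) at d=15/2, Q=-71/2; branch lengths BF→49/8, J→11/8; new cluster BFJ
  updated: d(BFJ,C)=3/4, d(BFJ,GR)=19/2
step 4: merge (BFJ,C) at d=3/4, Q=-59/4; branch lengths BFJ→23/8, C→-17/8; new cluster BCFJ
  updated: d(BCFJ,GR)=53/8
step 5: merge (BCFJ,GR) at d=53/8; branch lengths BCFJ→53/16, GR→53/16; new cluster BCFGJR
final tree: ((((B:2,F:2):49/8,J:11/8):23/8,C:-17/8):53/16,(G:9/8,R:23/8):53/16)
total length: 183/8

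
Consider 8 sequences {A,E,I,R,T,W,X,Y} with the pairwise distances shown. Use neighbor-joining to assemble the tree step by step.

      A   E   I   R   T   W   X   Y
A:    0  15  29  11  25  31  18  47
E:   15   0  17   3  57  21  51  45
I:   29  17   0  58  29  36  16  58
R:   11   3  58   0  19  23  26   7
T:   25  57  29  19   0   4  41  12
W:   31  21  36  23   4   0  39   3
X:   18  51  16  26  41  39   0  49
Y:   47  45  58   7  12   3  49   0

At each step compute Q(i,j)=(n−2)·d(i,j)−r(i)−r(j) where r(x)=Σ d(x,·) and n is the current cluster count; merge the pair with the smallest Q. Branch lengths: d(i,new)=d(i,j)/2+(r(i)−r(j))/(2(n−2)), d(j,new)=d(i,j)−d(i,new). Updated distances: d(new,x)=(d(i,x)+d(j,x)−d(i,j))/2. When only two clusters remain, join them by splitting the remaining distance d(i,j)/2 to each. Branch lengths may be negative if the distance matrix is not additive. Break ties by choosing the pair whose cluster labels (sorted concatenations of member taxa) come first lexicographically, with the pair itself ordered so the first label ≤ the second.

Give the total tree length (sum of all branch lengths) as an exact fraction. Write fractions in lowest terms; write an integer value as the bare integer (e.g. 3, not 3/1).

1. join I+X (d=16, Q=-387) ⇒ IX; edges |I|=33/4, |X|=31/4
  updated: d(A,IX)=31/2, d(E,IX)=26, d(IX,R)=34, d(IX,T)=27, d(IX,W)=59/2, d(IX,Y)=91/2
2. join W+Y (d=3, Q=-256) ⇒ WY; edges |W|=-33/10, |Y|=63/10
  updated: d(A,WY)=75/2, d(E,WY)=63/2, d(IX,WY)=36, d(R,WY)=27/2, d(T,WY)=13/2
3. join T+WY (d=13/2, Q=-467/2) ⇒ TWY; edges |T|=71/16, |WY|=33/16
  updated: d(A,TWY)=28, d(E,TWY)=41, d(IX,TWY)=113/4, d(R,TWY)=13
4. join E+R (d=3, Q=-137) ⇒ ER; edges |E|=11/2, |R|=-5/2
  updated: d(A,ER)=23/2, d(ER,IX)=57/2, d(ER,TWY)=51/2
5. join A+ER (d=23/2, Q=-195/2) ⇒ AER; edges |A|=25/8, |ER|=67/8
  updated: d(AER,IX)=65/4, d(AER,TWY)=21
6. join AER+IX (d=65/4, Q=-131/2) ⇒ AEIRX; edges |AER|=9/2, |IX|=47/4
  updated: d(AEIRX,TWY)=33/2
7. join AEIRX+TWY (d=33/2) ⇒ AEIRTWXY; edges |AEIRX|=33/4, |TWY|=33/4
final tree: (((A:25/8,(E:11/2,R:-5/2):67/8):9/2,(I:33/4,X:31/4):47/4):33/4,(T:71/16,(W:-33/10,Y:63/10):33/16):33/4)
total length: 291/4

291/4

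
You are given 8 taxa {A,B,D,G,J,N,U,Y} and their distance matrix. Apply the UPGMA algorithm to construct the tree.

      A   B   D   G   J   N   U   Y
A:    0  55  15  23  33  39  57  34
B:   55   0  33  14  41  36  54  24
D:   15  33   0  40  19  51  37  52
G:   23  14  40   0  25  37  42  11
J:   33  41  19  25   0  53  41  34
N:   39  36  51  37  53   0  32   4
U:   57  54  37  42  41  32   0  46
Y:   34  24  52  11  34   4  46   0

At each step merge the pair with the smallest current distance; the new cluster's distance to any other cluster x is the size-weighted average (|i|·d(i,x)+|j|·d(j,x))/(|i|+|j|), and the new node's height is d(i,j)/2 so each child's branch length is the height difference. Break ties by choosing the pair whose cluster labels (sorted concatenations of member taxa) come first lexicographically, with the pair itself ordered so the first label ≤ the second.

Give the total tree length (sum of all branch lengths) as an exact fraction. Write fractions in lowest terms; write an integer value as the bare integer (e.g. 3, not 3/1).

750/7

iteration 1: select N,Y (d=4); attach at lengths (2, 2); label the merged cluster NY
  updated: d(A,NY)=73/2, d(B,NY)=30, d(D,NY)=103/2, d(G,NY)=24, d(J,NY)=87/2, d(NY,U)=39
iteration 2: select B,G (d=14); attach at lengths (7, 7); label the merged cluster BG
  updated: d(A,BG)=39, d(BG,D)=73/2, d(BG,J)=33, d(BG,NY)=27, d(BG,U)=48
iteration 3: select A,D (d=15); attach at lengths (15/2, 15/2); label the merged cluster AD
  updated: d(AD,BG)=151/4, d(AD,J)=26, d(AD,NY)=44, d(AD,U)=47
iteration 4: select AD,J (d=26); attach at lengths (11/2, 13); label the merged cluster ADJ
  updated: d(ADJ,BG)=217/6, d(ADJ,NY)=263/6, d(ADJ,U)=45
iteration 5: select BG,NY (d=27); attach at lengths (13/2, 23/2); label the merged cluster BGNY
  updated: d(ADJ,BGNY)=40, d(BGNY,U)=87/2
iteration 6: select ADJ,BGNY (d=40); attach at lengths (7, 13/2); label the merged cluster ABDGJNY
  updated: d(ABDGJNY,U)=309/7
iteration 7: select ABDGJNY,U (d=309/7); attach at lengths (29/14, 309/14); label the merged cluster ABDGJNUY
final tree: ((((A:15/2,D:15/2):11/2,J:13):7,((B:7,G:7):13/2,(N:2,Y:2):23/2):13/2):29/14,U:309/14)
total length: 750/7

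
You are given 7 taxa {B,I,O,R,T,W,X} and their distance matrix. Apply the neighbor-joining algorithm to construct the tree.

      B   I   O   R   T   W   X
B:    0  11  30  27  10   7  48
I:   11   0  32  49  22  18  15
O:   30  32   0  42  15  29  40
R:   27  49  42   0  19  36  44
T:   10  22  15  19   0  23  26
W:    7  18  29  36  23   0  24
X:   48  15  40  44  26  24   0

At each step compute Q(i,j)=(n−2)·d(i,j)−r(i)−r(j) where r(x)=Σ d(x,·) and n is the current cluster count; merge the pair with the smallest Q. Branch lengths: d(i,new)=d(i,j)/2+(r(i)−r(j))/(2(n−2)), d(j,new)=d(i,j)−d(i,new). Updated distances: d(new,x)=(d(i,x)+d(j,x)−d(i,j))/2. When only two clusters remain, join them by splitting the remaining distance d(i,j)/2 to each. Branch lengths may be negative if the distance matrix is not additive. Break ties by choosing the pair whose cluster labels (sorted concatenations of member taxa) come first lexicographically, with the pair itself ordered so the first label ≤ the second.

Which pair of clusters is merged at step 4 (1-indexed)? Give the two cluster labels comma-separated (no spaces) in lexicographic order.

BIWX,O

iteration 1: select I,X (d=15, Q=-269); attach at lengths (5/2, 25/2); label the merged cluster IX
  updated: d(B,IX)=22, d(IX,O)=57/2, d(IX,R)=39, d(IX,T)=33/2, d(IX,W)=27/2
iteration 2: select B,W (d=7, Q=-353/2); attach at lengths (31/16, 81/16); label the merged cluster BW
  updated: d(BW,IX)=57/4, d(BW,O)=26, d(BW,R)=28, d(BW,T)=13
iteration 3: select BW,IX (d=57/4, Q=-547/4); attach at lengths (103/24, 239/24); label the merged cluster BIWX
  updated: d(BIWX,O)=161/8, d(BIWX,R)=211/8, d(BIWX,T)=61/8
iteration 4: select BIWX,O (d=161/8, Q=-91); attach at lengths (69/16, 253/16); label the merged cluster BIOWX
  updated: d(BIOWX,R)=193/8, d(BIOWX,T)=5/4
iteration 5: select BIOWX,R (d=193/8, Q=-355/8); attach at lengths (51/16, 335/16); label the merged cluster BIORWX
  updated: d(BIORWX,T)=-31/16
iteration 6: select BIORWX,T (d=-31/16); attach at lengths (-31/32, -31/32); label the merged cluster BIORTWX
final tree: (((((B:31/16,W:81/16):103/24,(I:5/2,X:25/2):239/24):69/16,O:253/16):51/16,R:335/16):-31/32,T:-31/32)
total length: 1257/16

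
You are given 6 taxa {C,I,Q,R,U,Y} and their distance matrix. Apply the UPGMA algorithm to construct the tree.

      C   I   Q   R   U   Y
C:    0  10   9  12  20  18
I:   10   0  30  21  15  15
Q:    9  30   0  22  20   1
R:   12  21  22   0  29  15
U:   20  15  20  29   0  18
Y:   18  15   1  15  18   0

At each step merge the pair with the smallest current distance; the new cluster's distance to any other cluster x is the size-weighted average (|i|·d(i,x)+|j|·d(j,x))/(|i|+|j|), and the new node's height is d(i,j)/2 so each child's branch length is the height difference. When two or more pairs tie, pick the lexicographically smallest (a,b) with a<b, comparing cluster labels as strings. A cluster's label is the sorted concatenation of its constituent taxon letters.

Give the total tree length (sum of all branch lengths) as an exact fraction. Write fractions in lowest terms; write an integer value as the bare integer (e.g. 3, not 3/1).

1. join Q+Y (d=1) ⇒ QY; edges |Q|=1/2, |Y|=1/2
  updated: d(C,QY)=27/2, d(I,QY)=45/2, d(QY,R)=37/2, d(QY,U)=19
2. join C+I (d=10) ⇒ CI; edges |C|=5, |I|=5
  updated: d(CI,QY)=18, d(CI,R)=33/2, d(CI,U)=35/2
3. join CI+R (d=33/2) ⇒ CIR; edges |CI|=13/4, |R|=33/4
  updated: d(CIR,QY)=109/6, d(CIR,U)=64/3
4. join CIR+QY (d=109/6) ⇒ CIQRY; edges |CIR|=5/6, |QY|=103/12
  updated: d(CIQRY,U)=102/5
5. join CIQRY+U (d=102/5) ⇒ CIQRUY; edges |CIQRY|=67/60, |U|=51/5
final tree: ((((C:5,I:5):13/4,R:33/4):5/6,(Q:1/2,Y:1/2):103/12):67/60,U:51/5)
total length: 1297/30

1297/30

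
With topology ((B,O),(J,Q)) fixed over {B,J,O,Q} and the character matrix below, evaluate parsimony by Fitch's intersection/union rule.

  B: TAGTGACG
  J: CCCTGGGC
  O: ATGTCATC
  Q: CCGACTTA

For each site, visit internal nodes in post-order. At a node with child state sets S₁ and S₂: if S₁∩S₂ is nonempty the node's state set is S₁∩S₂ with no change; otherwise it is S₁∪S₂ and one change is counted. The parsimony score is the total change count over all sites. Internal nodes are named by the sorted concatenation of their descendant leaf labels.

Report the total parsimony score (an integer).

BO@0: {T} ∪ {A} = {A,T} (union, +1)
JQ@0: {C} ∩ {C} = {C} (intersection, +0)
BJOQ@0: {A,T} ∪ {C} = {A,C,T} (union, +1)
BO@1: {A} ∪ {T} = {A,T} (union, +1)
JQ@1: {C} ∩ {C} = {C} (intersection, +0)
BJOQ@1: {A,T} ∪ {C} = {A,C,T} (union, +1)
BO@2: {G} ∩ {G} = {G} (intersection, +0)
JQ@2: {C} ∪ {G} = {C,G} (union, +1)
BJOQ@2: {G} ∩ {C,G} = {G} (intersection, +0)
BO@3: {T} ∩ {T} = {T} (intersection, +0)
JQ@3: {T} ∪ {A} = {A,T} (union, +1)
BJOQ@3: {T} ∩ {A,T} = {T} (intersection, +0)
BO@4: {G} ∪ {C} = {C,G} (union, +1)
JQ@4: {G} ∪ {C} = {C,G} (union, +1)
BJOQ@4: {C,G} ∩ {C,G} = {C,G} (intersection, +0)
BO@5: {A} ∩ {A} = {A} (intersection, +0)
JQ@5: {G} ∪ {T} = {G,T} (union, +1)
BJOQ@5: {A} ∪ {G,T} = {A,G,T} (union, +1)
BO@6: {C} ∪ {T} = {C,T} (union, +1)
JQ@6: {G} ∪ {T} = {G,T} (union, +1)
BJOQ@6: {C,T} ∩ {G,T} = {T} (intersection, +0)
BO@7: {G} ∪ {C} = {C,G} (union, +1)
JQ@7: {C} ∪ {A} = {A,C} (union, +1)
BJOQ@7: {C,G} ∩ {A,C} = {C} (intersection, +0)
per-site changes: [2, 2, 1, 1, 2, 2, 2, 2]; total = 14

14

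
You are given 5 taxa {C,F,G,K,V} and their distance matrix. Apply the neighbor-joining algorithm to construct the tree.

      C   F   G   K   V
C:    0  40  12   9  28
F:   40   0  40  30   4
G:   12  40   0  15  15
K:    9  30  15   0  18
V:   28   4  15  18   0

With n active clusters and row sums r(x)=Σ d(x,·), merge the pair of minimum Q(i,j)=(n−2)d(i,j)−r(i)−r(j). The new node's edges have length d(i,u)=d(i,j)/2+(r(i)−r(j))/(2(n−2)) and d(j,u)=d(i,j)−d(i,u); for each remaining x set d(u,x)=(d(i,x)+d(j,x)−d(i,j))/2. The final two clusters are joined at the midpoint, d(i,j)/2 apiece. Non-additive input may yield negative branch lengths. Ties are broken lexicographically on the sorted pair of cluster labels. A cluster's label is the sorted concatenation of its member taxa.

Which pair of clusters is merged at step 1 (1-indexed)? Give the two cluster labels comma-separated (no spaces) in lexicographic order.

F,V

step 1: merge (F,V) at d=4, Q=-167; branch lengths F→61/6, V→-37/6; new cluster FV
  updated: d(C,FV)=32, d(FV,G)=51/2, d(FV,K)=22
step 2: merge (C,G) at d=12, Q=-163/2; branch lengths C→49/8, G→47/8; new cluster CG
  updated: d(CG,FV)=91/4, d(CG,K)=6
step 3: merge (CG,FV) at d=91/4, Q=-203/4; branch lengths CG→27/8, FV→155/8; new cluster CFGV
  updated: d(CFGV,K)=21/8
step 4: merge (CFGV,K) at d=21/8; branch lengths CFGV→21/16, K→21/16; new cluster CFGKV
final tree: (((C:49/8,G:47/8):27/8,(F:61/6,V:-37/6):155/8):21/16,K:21/16)
total length: 331/8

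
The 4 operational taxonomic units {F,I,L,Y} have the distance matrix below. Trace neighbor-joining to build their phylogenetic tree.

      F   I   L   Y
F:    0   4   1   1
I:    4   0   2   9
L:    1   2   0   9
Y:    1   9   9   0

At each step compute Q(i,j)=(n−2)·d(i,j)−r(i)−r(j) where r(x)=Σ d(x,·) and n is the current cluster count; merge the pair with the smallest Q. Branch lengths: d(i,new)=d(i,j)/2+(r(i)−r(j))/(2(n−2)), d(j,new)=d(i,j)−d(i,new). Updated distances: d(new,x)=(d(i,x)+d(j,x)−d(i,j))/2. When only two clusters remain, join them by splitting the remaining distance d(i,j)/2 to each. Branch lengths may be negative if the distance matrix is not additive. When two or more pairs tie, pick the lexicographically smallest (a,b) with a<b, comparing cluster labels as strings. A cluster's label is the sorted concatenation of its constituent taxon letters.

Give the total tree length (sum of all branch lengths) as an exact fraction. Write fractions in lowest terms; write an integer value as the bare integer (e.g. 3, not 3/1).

29/4

1. join F+Y (d=1, Q=-23) ⇒ FY; edges |F|=-11/4, |Y|=15/4
  updated: d(FY,I)=6, d(FY,L)=9/2
2. join FY+I (d=6, Q=-25/2) ⇒ FIY; edges |FY|=17/4, |I|=7/4
  updated: d(FIY,L)=1/4
3. join FIY+L (d=1/4) ⇒ FILY; edges |FIY|=1/8, |L|=1/8
final tree: (((F:-11/4,Y:15/4):17/4,I:7/4):1/8,L:1/8)
total length: 29/4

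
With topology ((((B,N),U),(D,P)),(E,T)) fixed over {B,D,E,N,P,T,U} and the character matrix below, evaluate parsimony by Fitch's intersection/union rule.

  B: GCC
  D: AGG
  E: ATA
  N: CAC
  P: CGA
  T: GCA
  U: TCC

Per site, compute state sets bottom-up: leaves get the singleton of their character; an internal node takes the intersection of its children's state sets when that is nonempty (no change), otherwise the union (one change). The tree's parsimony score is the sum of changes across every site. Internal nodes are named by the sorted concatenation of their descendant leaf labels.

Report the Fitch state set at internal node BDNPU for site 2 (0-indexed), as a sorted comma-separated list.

[col 0] BN: children B:{G}, N:{C} ∪→ {C,G}; cost 1
[col 0] BNU: children BN:{C,G}, U:{T} ∪→ {C,G,T}; cost 1
[col 0] DP: children D:{A}, P:{C} ∪→ {A,C}; cost 1
[col 0] BDNPU: children BNU:{C,G,T}, DP:{A,C} ∩→ {C}; cost 0
[col 0] ET: children E:{A}, T:{G} ∪→ {A,G}; cost 1
[col 0] BDENPTU: children BDNPU:{C}, ET:{A,G} ∪→ {A,C,G}; cost 1
[col 1] BN: children B:{C}, N:{A} ∪→ {A,C}; cost 1
[col 1] BNU: children BN:{A,C}, U:{C} ∩→ {C}; cost 0
[col 1] DP: children D:{G}, P:{G} ∩→ {G}; cost 0
[col 1] BDNPU: children BNU:{C}, DP:{G} ∪→ {C,G}; cost 1
[col 1] ET: children E:{T}, T:{C} ∪→ {C,T}; cost 1
[col 1] BDENPTU: children BDNPU:{C,G}, ET:{C,T} ∩→ {C}; cost 0
[col 2] BN: children B:{C}, N:{C} ∩→ {C}; cost 0
[col 2] BNU: children BN:{C}, U:{C} ∩→ {C}; cost 0
[col 2] DP: children D:{G}, P:{A} ∪→ {A,G}; cost 1
[col 2] BDNPU: children BNU:{C}, DP:{A,G} ∪→ {A,C,G}; cost 1
[col 2] ET: children E:{A}, T:{A} ∩→ {A}; cost 0
[col 2] BDENPTU: children BDNPU:{A,C,G}, ET:{A} ∩→ {A}; cost 0
per-site changes: [5, 3, 2]; total = 10

A,C,G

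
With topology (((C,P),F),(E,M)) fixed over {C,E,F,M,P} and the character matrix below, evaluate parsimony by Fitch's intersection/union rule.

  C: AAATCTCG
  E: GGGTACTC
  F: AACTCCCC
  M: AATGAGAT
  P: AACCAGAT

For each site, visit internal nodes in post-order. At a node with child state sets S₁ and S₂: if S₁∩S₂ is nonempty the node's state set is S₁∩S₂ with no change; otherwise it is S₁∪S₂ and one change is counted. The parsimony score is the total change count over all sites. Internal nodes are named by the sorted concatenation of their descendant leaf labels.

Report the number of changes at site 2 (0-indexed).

3

CP@0: {A} ∩ {A} = {A} (intersection, +0)
CFP@0: {A} ∩ {A} = {A} (intersection, +0)
EM@0: {G} ∪ {A} = {A,G} (union, +1)
CEFMP@0: {A} ∩ {A,G} = {A} (intersection, +0)
CP@1: {A} ∩ {A} = {A} (intersection, +0)
CFP@1: {A} ∩ {A} = {A} (intersection, +0)
EM@1: {G} ∪ {A} = {A,G} (union, +1)
CEFMP@1: {A} ∩ {A,G} = {A} (intersection, +0)
CP@2: {A} ∪ {C} = {A,C} (union, +1)
CFP@2: {A,C} ∩ {C} = {C} (intersection, +0)
EM@2: {G} ∪ {T} = {G,T} (union, +1)
CEFMP@2: {C} ∪ {G,T} = {C,G,T} (union, +1)
CP@3: {T} ∪ {C} = {C,T} (union, +1)
CFP@3: {C,T} ∩ {T} = {T} (intersection, +0)
EM@3: {T} ∪ {G} = {G,T} (union, +1)
CEFMP@3: {T} ∩ {G,T} = {T} (intersection, +0)
CP@4: {C} ∪ {A} = {A,C} (union, +1)
CFP@4: {A,C} ∩ {C} = {C} (intersection, +0)
EM@4: {A} ∩ {A} = {A} (intersection, +0)
CEFMP@4: {C} ∪ {A} = {A,C} (union, +1)
CP@5: {T} ∪ {G} = {G,T} (union, +1)
CFP@5: {G,T} ∪ {C} = {C,G,T} (union, +1)
EM@5: {C} ∪ {G} = {C,G} (union, +1)
CEFMP@5: {C,G,T} ∩ {C,G} = {C,G} (intersection, +0)
CP@6: {C} ∪ {A} = {A,C} (union, +1)
CFP@6: {A,C} ∩ {C} = {C} (intersection, +0)
EM@6: {T} ∪ {A} = {A,T} (union, +1)
CEFMP@6: {C} ∪ {A,T} = {A,C,T} (union, +1)
CP@7: {G} ∪ {T} = {G,T} (union, +1)
CFP@7: {G,T} ∪ {C} = {C,G,T} (union, +1)
EM@7: {C} ∪ {T} = {C,T} (union, +1)
CEFMP@7: {C,G,T} ∩ {C,T} = {C,T} (intersection, +0)
per-site changes: [1, 1, 3, 2, 2, 3, 3, 3]; total = 18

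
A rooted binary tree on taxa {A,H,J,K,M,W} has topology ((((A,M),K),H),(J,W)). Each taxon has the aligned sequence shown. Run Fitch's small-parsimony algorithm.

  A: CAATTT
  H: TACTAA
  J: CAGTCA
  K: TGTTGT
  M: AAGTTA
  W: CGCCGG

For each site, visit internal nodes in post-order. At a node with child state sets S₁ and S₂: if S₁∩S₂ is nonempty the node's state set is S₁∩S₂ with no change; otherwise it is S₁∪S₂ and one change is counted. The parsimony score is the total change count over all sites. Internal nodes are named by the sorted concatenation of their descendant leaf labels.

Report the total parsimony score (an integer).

[col 0] AM: children A:{C}, M:{A} ∪→ {A,C}; cost 1
[col 0] AKM: children AM:{A,C}, K:{T} ∪→ {A,C,T}; cost 1
[col 0] AHKM: children AKM:{A,C,T}, H:{T} ∩→ {T}; cost 0
[col 0] JW: children J:{C}, W:{C} ∩→ {C}; cost 0
[col 0] AHJKMW: children AHKM:{T}, JW:{C} ∪→ {C,T}; cost 1
[col 1] AM: children A:{A}, M:{A} ∩→ {A}; cost 0
[col 1] AKM: children AM:{A}, K:{G} ∪→ {A,G}; cost 1
[col 1] AHKM: children AKM:{A,G}, H:{A} ∩→ {A}; cost 0
[col 1] JW: children J:{A}, W:{G} ∪→ {A,G}; cost 1
[col 1] AHJKMW: children AHKM:{A}, JW:{A,G} ∩→ {A}; cost 0
[col 2] AM: children A:{A}, M:{G} ∪→ {A,G}; cost 1
[col 2] AKM: children AM:{A,G}, K:{T} ∪→ {A,G,T}; cost 1
[col 2] AHKM: children AKM:{A,G,T}, H:{C} ∪→ {A,C,G,T}; cost 1
[col 2] JW: children J:{G}, W:{C} ∪→ {C,G}; cost 1
[col 2] AHJKMW: children AHKM:{A,C,G,T}, JW:{C,G} ∩→ {C,G}; cost 0
[col 3] AM: children A:{T}, M:{T} ∩→ {T}; cost 0
[col 3] AKM: children AM:{T}, K:{T} ∩→ {T}; cost 0
[col 3] AHKM: children AKM:{T}, H:{T} ∩→ {T}; cost 0
[col 3] JW: children J:{T}, W:{C} ∪→ {C,T}; cost 1
[col 3] AHJKMW: children AHKM:{T}, JW:{C,T} ∩→ {T}; cost 0
[col 4] AM: children A:{T}, M:{T} ∩→ {T}; cost 0
[col 4] AKM: children AM:{T}, K:{G} ∪→ {G,T}; cost 1
[col 4] AHKM: children AKM:{G,T}, H:{A} ∪→ {A,G,T}; cost 1
[col 4] JW: children J:{C}, W:{G} ∪→ {C,G}; cost 1
[col 4] AHJKMW: children AHKM:{A,G,T}, JW:{C,G} ∩→ {G}; cost 0
[col 5] AM: children A:{T}, M:{A} ∪→ {A,T}; cost 1
[col 5] AKM: children AM:{A,T}, K:{T} ∩→ {T}; cost 0
[col 5] AHKM: children AKM:{T}, H:{A} ∪→ {A,T}; cost 1
[col 5] JW: children J:{A}, W:{G} ∪→ {A,G}; cost 1
[col 5] AHJKMW: children AHKM:{A,T}, JW:{A,G} ∩→ {A}; cost 0
per-site changes: [3, 2, 4, 1, 3, 3]; total = 16

16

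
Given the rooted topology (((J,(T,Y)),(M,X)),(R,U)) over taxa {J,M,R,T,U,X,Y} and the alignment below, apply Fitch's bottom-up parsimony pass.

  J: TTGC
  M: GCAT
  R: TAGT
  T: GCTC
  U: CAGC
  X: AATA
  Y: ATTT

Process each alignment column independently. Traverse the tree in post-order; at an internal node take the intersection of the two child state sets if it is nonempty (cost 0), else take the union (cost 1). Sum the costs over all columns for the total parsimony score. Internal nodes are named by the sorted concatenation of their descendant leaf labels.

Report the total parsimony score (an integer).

TY@0: {G} ∪ {A} = {A,G} (union, +1)
JTY@0: {T} ∪ {A,G} = {A,G,T} (union, +1)
MX@0: {G} ∪ {A} = {A,G} (union, +1)
JMTXY@0: {A,G,T} ∩ {A,G} = {A,G} (intersection, +0)
RU@0: {T} ∪ {C} = {C,T} (union, +1)
JMRTUXY@0: {A,G} ∪ {C,T} = {A,C,G,T} (union, +1)
TY@1: {C} ∪ {T} = {C,T} (union, +1)
JTY@1: {T} ∩ {C,T} = {T} (intersection, +0)
MX@1: {C} ∪ {A} = {A,C} (union, +1)
JMTXY@1: {T} ∪ {A,C} = {A,C,T} (union, +1)
RU@1: {A} ∩ {A} = {A} (intersection, +0)
JMRTUXY@1: {A,C,T} ∩ {A} = {A} (intersection, +0)
TY@2: {T} ∩ {T} = {T} (intersection, +0)
JTY@2: {G} ∪ {T} = {G,T} (union, +1)
MX@2: {A} ∪ {T} = {A,T} (union, +1)
JMTXY@2: {G,T} ∩ {A,T} = {T} (intersection, +0)
RU@2: {G} ∩ {G} = {G} (intersection, +0)
JMRTUXY@2: {T} ∪ {G} = {G,T} (union, +1)
TY@3: {C} ∪ {T} = {C,T} (union, +1)
JTY@3: {C} ∩ {C,T} = {C} (intersection, +0)
MX@3: {T} ∪ {A} = {A,T} (union, +1)
JMTXY@3: {C} ∪ {A,T} = {A,C,T} (union, +1)
RU@3: {T} ∪ {C} = {C,T} (union, +1)
JMRTUXY@3: {A,C,T} ∩ {C,T} = {C,T} (intersection, +0)
per-site changes: [5, 3, 3, 4]; total = 15

15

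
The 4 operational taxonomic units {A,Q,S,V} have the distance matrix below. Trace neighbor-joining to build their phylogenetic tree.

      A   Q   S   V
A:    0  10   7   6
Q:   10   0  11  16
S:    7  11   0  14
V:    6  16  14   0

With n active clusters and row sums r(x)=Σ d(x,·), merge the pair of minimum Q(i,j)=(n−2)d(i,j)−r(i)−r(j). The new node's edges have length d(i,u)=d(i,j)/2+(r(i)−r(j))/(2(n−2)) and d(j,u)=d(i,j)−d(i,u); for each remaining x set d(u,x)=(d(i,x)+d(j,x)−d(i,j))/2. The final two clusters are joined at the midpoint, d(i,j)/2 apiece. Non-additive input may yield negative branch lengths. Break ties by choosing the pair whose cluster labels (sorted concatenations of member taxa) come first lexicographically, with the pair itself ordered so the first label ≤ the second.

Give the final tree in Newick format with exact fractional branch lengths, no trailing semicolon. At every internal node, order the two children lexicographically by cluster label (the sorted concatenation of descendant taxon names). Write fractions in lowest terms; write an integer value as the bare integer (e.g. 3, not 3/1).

iteration 1: select A,V (d=6, Q=-47); attach at lengths (-1/4, 25/4); label the merged cluster AV
  updated: d(AV,Q)=10, d(AV,S)=15/2
iteration 2: select AV,Q (d=10, Q=-57/2); attach at lengths (13/4, 27/4); label the merged cluster AQV
  updated: d(AQV,S)=17/4
iteration 3: select AQV,S (d=17/4); attach at lengths (17/8, 17/8); label the merged cluster AQSV
final tree: (((A:-1/4,V:25/4):13/4,Q:27/4):17/8,S:17/8)
total length: 81/4

(((A:-1/4,V:25/4):13/4,Q:27/4):17/8,S:17/8)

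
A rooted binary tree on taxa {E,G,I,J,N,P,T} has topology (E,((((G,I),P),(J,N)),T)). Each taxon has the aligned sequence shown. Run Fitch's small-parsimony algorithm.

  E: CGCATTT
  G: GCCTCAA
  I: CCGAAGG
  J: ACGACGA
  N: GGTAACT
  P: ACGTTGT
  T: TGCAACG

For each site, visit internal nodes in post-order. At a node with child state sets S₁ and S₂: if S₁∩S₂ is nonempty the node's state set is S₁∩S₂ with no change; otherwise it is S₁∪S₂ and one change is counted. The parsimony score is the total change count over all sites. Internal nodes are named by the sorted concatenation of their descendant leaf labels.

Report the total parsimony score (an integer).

GI@0: {G} ∪ {C} = {C,G} (union, +1)
GIP@0: {C,G} ∪ {A} = {A,C,G} (union, +1)
JN@0: {A} ∪ {G} = {A,G} (union, +1)
GIJNP@0: {A,C,G} ∩ {A,G} = {A,G} (intersection, +0)
GIJNPT@0: {A,G} ∪ {T} = {A,G,T} (union, +1)
EGIJNPT@0: {C} ∪ {A,G,T} = {A,C,G,T} (union, +1)
GI@1: {C} ∩ {C} = {C} (intersection, +0)
GIP@1: {C} ∩ {C} = {C} (intersection, +0)
JN@1: {C} ∪ {G} = {C,G} (union, +1)
GIJNP@1: {C} ∩ {C,G} = {C} (intersection, +0)
GIJNPT@1: {C} ∪ {G} = {C,G} (union, +1)
EGIJNPT@1: {G} ∩ {C,G} = {G} (intersection, +0)
GI@2: {C} ∪ {G} = {C,G} (union, +1)
GIP@2: {C,G} ∩ {G} = {G} (intersection, +0)
JN@2: {G} ∪ {T} = {G,T} (union, +1)
GIJNP@2: {G} ∩ {G,T} = {G} (intersection, +0)
GIJNPT@2: {G} ∪ {C} = {C,G} (union, +1)
EGIJNPT@2: {C} ∩ {C,G} = {C} (intersection, +0)
GI@3: {T} ∪ {A} = {A,T} (union, +1)
GIP@3: {A,T} ∩ {T} = {T} (intersection, +0)
JN@3: {A} ∩ {A} = {A} (intersection, +0)
GIJNP@3: {T} ∪ {A} = {A,T} (union, +1)
GIJNPT@3: {A,T} ∩ {A} = {A} (intersection, +0)
EGIJNPT@3: {A} ∩ {A} = {A} (intersection, +0)
GI@4: {C} ∪ {A} = {A,C} (union, +1)
GIP@4: {A,C} ∪ {T} = {A,C,T} (union, +1)
JN@4: {C} ∪ {A} = {A,C} (union, +1)
GIJNP@4: {A,C,T} ∩ {A,C} = {A,C} (intersection, +0)
GIJNPT@4: {A,C} ∩ {A} = {A} (intersection, +0)
EGIJNPT@4: {T} ∪ {A} = {A,T} (union, +1)
GI@5: {A} ∪ {G} = {A,G} (union, +1)
GIP@5: {A,G} ∩ {G} = {G} (intersection, +0)
JN@5: {G} ∪ {C} = {C,G} (union, +1)
GIJNP@5: {G} ∩ {C,G} = {G} (intersection, +0)
GIJNPT@5: {G} ∪ {C} = {C,G} (union, +1)
EGIJNPT@5: {T} ∪ {C,G} = {C,G,T} (union, +1)
GI@6: {A} ∪ {G} = {A,G} (union, +1)
GIP@6: {A,G} ∪ {T} = {A,G,T} (union, +1)
JN@6: {A} ∪ {T} = {A,T} (union, +1)
GIJNP@6: {A,G,T} ∩ {A,T} = {A,T} (intersection, +0)
GIJNPT@6: {A,T} ∪ {G} = {A,G,T} (union, +1)
EGIJNPT@6: {T} ∩ {A,G,T} = {T} (intersection, +0)
per-site changes: [5, 2, 3, 2, 4, 4, 4]; total = 24

24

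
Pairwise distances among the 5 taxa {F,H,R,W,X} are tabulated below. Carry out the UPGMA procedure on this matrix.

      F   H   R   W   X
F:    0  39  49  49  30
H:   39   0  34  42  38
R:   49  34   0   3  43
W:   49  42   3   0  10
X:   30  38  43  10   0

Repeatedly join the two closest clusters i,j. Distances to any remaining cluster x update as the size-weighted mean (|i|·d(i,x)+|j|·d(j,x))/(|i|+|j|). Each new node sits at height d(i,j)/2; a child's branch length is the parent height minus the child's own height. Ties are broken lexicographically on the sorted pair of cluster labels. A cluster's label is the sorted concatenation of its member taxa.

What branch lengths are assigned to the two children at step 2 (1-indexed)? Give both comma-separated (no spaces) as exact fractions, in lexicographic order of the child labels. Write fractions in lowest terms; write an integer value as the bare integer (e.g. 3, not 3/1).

step 1: merge (R,W) at d=3; branch lengths R→3/2, W→3/2; new cluster RW
  updated: d(F,RW)=49, d(H,RW)=38, d(RW,X)=53/2
step 2: merge (RW,X) at d=53/2; branch lengths RW→47/4, X→53/4; new cluster RWX
  updated: d(F,RWX)=128/3, d(H,RWX)=38
step 3: merge (H,RWX) at d=38; branch lengths H→19, RWX→23/4; new cluster HRWX
  updated: d(F,HRWX)=167/4
step 4: merge (F,HRWX) at d=167/4; branch lengths F→167/8, HRWX→15/8; new cluster FHRWX
final tree: (F:167/8,(H:19,((R:3/2,W:3/2):47/4,X:53/4):23/4):15/8)
total length: 151/2

47/4,53/4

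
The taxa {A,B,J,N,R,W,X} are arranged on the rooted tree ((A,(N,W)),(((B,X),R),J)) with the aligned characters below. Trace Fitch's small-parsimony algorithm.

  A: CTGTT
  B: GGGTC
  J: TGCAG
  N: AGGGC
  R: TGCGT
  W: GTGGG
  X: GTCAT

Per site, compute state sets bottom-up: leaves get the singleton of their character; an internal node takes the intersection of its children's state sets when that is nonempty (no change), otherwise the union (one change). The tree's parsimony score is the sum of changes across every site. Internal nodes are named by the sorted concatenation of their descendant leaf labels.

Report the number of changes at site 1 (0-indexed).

[col 0] NW: children N:{A}, W:{G} ∪→ {A,G}; cost 1
[col 0] ANW: children A:{C}, NW:{A,G} ∪→ {A,C,G}; cost 1
[col 0] BX: children B:{G}, X:{G} ∩→ {G}; cost 0
[col 0] BRX: children BX:{G}, R:{T} ∪→ {G,T}; cost 1
[col 0] BJRX: children BRX:{G,T}, J:{T} ∩→ {T}; cost 0
[col 0] ABJNRWX: children ANW:{A,C,G}, BJRX:{T} ∪→ {A,C,G,T}; cost 1
[col 1] NW: children N:{G}, W:{T} ∪→ {G,T}; cost 1
[col 1] ANW: children A:{T}, NW:{G,T} ∩→ {T}; cost 0
[col 1] BX: children B:{G}, X:{T} ∪→ {G,T}; cost 1
[col 1] BRX: children BX:{G,T}, R:{G} ∩→ {G}; cost 0
[col 1] BJRX: children BRX:{G}, J:{G} ∩→ {G}; cost 0
[col 1] ABJNRWX: children ANW:{T}, BJRX:{G} ∪→ {G,T}; cost 1
[col 2] NW: children N:{G}, W:{G} ∩→ {G}; cost 0
[col 2] ANW: children A:{G}, NW:{G} ∩→ {G}; cost 0
[col 2] BX: children B:{G}, X:{C} ∪→ {C,G}; cost 1
[col 2] BRX: children BX:{C,G}, R:{C} ∩→ {C}; cost 0
[col 2] BJRX: children BRX:{C}, J:{C} ∩→ {C}; cost 0
[col 2] ABJNRWX: children ANW:{G}, BJRX:{C} ∪→ {C,G}; cost 1
[col 3] NW: children N:{G}, W:{G} ∩→ {G}; cost 0
[col 3] ANW: children A:{T}, NW:{G} ∪→ {G,T}; cost 1
[col 3] BX: children B:{T}, X:{A} ∪→ {A,T}; cost 1
[col 3] BRX: children BX:{A,T}, R:{G} ∪→ {A,G,T}; cost 1
[col 3] BJRX: children BRX:{A,G,T}, J:{A} ∩→ {A}; cost 0
[col 3] ABJNRWX: children ANW:{G,T}, BJRX:{A} ∪→ {A,G,T}; cost 1
[col 4] NW: children N:{C}, W:{G} ∪→ {C,G}; cost 1
[col 4] ANW: children A:{T}, NW:{C,G} ∪→ {C,G,T}; cost 1
[col 4] BX: children B:{C}, X:{T} ∪→ {C,T}; cost 1
[col 4] BRX: children BX:{C,T}, R:{T} ∩→ {T}; cost 0
[col 4] BJRX: children BRX:{T}, J:{G} ∪→ {G,T}; cost 1
[col 4] ABJNRWX: children ANW:{C,G,T}, BJRX:{G,T} ∩→ {G,T}; cost 0
per-site changes: [4, 3, 2, 4, 4]; total = 17

3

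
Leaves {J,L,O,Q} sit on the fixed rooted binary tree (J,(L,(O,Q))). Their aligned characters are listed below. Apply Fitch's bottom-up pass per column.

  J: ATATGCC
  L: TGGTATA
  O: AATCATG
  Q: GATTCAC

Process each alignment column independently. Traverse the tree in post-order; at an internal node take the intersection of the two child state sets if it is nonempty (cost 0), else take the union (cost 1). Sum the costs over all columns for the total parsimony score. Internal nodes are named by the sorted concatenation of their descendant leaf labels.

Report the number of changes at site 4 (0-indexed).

[col 0] OQ: children O:{A}, Q:{G} ∪→ {A,G}; cost 1
[col 0] LOQ: children L:{T}, OQ:{A,G} ∪→ {A,G,T}; cost 1
[col 0] JLOQ: children J:{A}, LOQ:{A,G,T} ∩→ {A}; cost 0
[col 1] OQ: children O:{A}, Q:{A} ∩→ {A}; cost 0
[col 1] LOQ: children L:{G}, OQ:{A} ∪→ {A,G}; cost 1
[col 1] JLOQ: children J:{T}, LOQ:{A,G} ∪→ {A,G,T}; cost 1
[col 2] OQ: children O:{T}, Q:{T} ∩→ {T}; cost 0
[col 2] LOQ: children L:{G}, OQ:{T} ∪→ {G,T}; cost 1
[col 2] JLOQ: children J:{A}, LOQ:{G,T} ∪→ {A,G,T}; cost 1
[col 3] OQ: children O:{C}, Q:{T} ∪→ {C,T}; cost 1
[col 3] LOQ: children L:{T}, OQ:{C,T} ∩→ {T}; cost 0
[col 3] JLOQ: children J:{T}, LOQ:{T} ∩→ {T}; cost 0
[col 4] OQ: children O:{A}, Q:{C} ∪→ {A,C}; cost 1
[col 4] LOQ: children L:{A}, OQ:{A,C} ∩→ {A}; cost 0
[col 4] JLOQ: children J:{G}, LOQ:{A} ∪→ {A,G}; cost 1
[col 5] OQ: children O:{T}, Q:{A} ∪→ {A,T}; cost 1
[col 5] LOQ: children L:{T}, OQ:{A,T} ∩→ {T}; cost 0
[col 5] JLOQ: children J:{C}, LOQ:{T} ∪→ {C,T}; cost 1
[col 6] OQ: children O:{G}, Q:{C} ∪→ {C,G}; cost 1
[col 6] LOQ: children L:{A}, OQ:{C,G} ∪→ {A,C,G}; cost 1
[col 6] JLOQ: children J:{C}, LOQ:{A,C,G} ∩→ {C}; cost 0
per-site changes: [2, 2, 2, 1, 2, 2, 2]; total = 13

2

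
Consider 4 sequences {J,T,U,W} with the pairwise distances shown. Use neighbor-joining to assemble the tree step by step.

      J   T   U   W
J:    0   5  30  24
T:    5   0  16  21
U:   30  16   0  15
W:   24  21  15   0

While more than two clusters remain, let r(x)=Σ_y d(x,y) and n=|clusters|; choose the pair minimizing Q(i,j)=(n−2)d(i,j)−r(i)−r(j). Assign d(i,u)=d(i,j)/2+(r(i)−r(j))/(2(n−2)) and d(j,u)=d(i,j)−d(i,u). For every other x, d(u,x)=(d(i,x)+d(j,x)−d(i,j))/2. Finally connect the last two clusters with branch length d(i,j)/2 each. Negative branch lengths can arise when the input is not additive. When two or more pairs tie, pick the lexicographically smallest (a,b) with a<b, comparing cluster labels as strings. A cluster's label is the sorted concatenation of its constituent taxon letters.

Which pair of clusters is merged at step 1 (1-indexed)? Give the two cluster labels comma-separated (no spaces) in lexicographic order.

step 1: merge (J,T) at d=5, Q=-91; branch lengths J→27/4, T→-7/4; new cluster JT
  updated: d(JT,U)=41/2, d(JT,W)=20
step 2: merge (JT,U) at d=41/2, Q=-111/2; branch lengths JT→51/4, U→31/4; new cluster JTU
  updated: d(JTU,W)=29/4
step 3: merge (JTU,W) at d=29/4; branch lengths JTU→29/8, W→29/8; new cluster JTUW
final tree: (((J:27/4,T:-7/4):51/4,U:31/4):29/8,W:29/8)
total length: 131/4

J,T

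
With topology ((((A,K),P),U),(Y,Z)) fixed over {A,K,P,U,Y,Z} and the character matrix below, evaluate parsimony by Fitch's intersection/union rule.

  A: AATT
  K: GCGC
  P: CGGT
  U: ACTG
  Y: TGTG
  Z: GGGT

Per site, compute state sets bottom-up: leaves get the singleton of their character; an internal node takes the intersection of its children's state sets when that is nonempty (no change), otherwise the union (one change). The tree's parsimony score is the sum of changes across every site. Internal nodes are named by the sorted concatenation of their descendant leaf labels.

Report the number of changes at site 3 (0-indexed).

3

AK@0: {A} ∪ {G} = {A,G} (union, +1)
AKP@0: {A,G} ∪ {C} = {A,C,G} (union, +1)
AKPU@0: {A,C,G} ∩ {A} = {A} (intersection, +0)
YZ@0: {T} ∪ {G} = {G,T} (union, +1)
AKPUYZ@0: {A} ∪ {G,T} = {A,G,T} (union, +1)
AK@1: {A} ∪ {C} = {A,C} (union, +1)
AKP@1: {A,C} ∪ {G} = {A,C,G} (union, +1)
AKPU@1: {A,C,G} ∩ {C} = {C} (intersection, +0)
YZ@1: {G} ∩ {G} = {G} (intersection, +0)
AKPUYZ@1: {C} ∪ {G} = {C,G} (union, +1)
AK@2: {T} ∪ {G} = {G,T} (union, +1)
AKP@2: {G,T} ∩ {G} = {G} (intersection, +0)
AKPU@2: {G} ∪ {T} = {G,T} (union, +1)
YZ@2: {T} ∪ {G} = {G,T} (union, +1)
AKPUYZ@2: {G,T} ∩ {G,T} = {G,T} (intersection, +0)
AK@3: {T} ∪ {C} = {C,T} (union, +1)
AKP@3: {C,T} ∩ {T} = {T} (intersection, +0)
AKPU@3: {T} ∪ {G} = {G,T} (union, +1)
YZ@3: {G} ∪ {T} = {G,T} (union, +1)
AKPUYZ@3: {G,T} ∩ {G,T} = {G,T} (intersection, +0)
per-site changes: [4, 3, 3, 3]; total = 13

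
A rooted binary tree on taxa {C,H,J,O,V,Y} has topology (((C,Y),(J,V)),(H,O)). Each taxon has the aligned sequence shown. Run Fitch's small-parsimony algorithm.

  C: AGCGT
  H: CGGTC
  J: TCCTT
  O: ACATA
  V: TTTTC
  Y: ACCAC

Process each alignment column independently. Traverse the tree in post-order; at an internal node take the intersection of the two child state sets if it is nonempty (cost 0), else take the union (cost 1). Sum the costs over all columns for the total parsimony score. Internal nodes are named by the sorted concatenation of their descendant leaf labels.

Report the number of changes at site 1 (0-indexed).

3

site 0, node CY: C={A} ∩ Y={A} → {A} (+0)
site 0, node JV: J={T} ∩ V={T} → {T} (+0)
site 0, node CJVY: CY={A} ∪ JV={T} → {A,T} (+1)
site 0, node HO: H={C} ∪ O={A} → {A,C} (+1)
site 0, node CHJOVY: CJVY={A,T} ∩ HO={A,C} → {A} (+0)
site 1, node CY: C={G} ∪ Y={C} → {C,G} (+1)
site 1, node JV: J={C} ∪ V={T} → {C,T} (+1)
site 1, node CJVY: CY={C,G} ∩ JV={C,T} → {C} (+0)
site 1, node HO: H={G} ∪ O={C} → {C,G} (+1)
site 1, node CHJOVY: CJVY={C} ∩ HO={C,G} → {C} (+0)
site 2, node CY: C={C} ∩ Y={C} → {C} (+0)
site 2, node JV: J={C} ∪ V={T} → {C,T} (+1)
site 2, node CJVY: CY={C} ∩ JV={C,T} → {C} (+0)
site 2, node HO: H={G} ∪ O={A} → {A,G} (+1)
site 2, node CHJOVY: CJVY={C} ∪ HO={A,G} → {A,C,G} (+1)
site 3, node CY: C={G} ∪ Y={A} → {A,G} (+1)
site 3, node JV: J={T} ∩ V={T} → {T} (+0)
site 3, node CJVY: CY={A,G} ∪ JV={T} → {A,G,T} (+1)
site 3, node HO: H={T} ∩ O={T} → {T} (+0)
site 3, node CHJOVY: CJVY={A,G,T} ∩ HO={T} → {T} (+0)
site 4, node CY: C={T} ∪ Y={C} → {C,T} (+1)
site 4, node JV: J={T} ∪ V={C} → {C,T} (+1)
site 4, node CJVY: CY={C,T} ∩ JV={C,T} → {C,T} (+0)
site 4, node HO: H={C} ∪ O={A} → {A,C} (+1)
site 4, node CHJOVY: CJVY={C,T} ∩ HO={A,C} → {C} (+0)
per-site changes: [2, 3, 3, 2, 3]; total = 13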